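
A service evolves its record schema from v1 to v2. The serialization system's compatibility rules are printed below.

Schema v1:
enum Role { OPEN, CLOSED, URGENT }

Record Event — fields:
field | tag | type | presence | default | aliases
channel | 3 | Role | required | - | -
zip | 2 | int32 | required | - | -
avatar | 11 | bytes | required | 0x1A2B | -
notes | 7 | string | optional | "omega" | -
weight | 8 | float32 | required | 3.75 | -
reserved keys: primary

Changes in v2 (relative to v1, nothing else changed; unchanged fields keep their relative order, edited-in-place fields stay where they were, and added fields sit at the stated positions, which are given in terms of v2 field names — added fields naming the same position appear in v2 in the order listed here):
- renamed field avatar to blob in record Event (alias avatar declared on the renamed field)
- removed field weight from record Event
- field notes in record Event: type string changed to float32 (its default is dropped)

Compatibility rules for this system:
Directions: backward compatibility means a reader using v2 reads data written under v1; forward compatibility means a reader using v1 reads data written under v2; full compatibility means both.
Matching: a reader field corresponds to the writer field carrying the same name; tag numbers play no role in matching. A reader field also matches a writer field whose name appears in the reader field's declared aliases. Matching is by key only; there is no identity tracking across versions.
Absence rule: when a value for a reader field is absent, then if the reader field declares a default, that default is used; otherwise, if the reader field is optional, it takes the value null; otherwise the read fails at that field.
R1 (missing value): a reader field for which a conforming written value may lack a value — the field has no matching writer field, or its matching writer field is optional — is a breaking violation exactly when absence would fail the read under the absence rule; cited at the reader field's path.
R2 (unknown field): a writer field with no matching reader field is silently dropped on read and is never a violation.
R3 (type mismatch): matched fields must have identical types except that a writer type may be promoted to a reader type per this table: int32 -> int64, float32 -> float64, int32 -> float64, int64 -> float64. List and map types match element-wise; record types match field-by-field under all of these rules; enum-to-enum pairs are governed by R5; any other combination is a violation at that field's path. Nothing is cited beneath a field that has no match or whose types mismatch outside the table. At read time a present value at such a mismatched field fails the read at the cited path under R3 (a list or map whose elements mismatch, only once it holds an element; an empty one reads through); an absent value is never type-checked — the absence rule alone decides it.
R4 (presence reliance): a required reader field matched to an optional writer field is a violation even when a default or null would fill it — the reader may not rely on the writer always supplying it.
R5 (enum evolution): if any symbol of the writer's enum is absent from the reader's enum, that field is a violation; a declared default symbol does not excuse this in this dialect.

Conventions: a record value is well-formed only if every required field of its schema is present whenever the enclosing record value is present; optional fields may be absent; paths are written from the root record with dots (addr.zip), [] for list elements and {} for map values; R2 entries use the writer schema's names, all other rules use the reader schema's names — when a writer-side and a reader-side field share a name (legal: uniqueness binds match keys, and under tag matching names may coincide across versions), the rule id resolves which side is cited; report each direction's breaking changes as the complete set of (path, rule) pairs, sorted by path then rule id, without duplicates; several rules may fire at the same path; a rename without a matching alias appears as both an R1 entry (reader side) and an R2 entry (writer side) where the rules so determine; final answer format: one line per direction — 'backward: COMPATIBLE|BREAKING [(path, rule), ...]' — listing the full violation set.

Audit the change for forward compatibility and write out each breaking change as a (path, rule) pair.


forward: BREAKING [(notes, R3)]

the writer's type comes first in each Event pair
forward analysis of Event with v1 as reader and v2 as writer:
  Role -> Role, writer required: channel aligns to channel
  int32 -> int32, writer required: zip aligns to zip
  avatar: no writer-side match
  float32 -> string, writer optional: notes aligns to notes
  weight: no writer-side match
  writer field blob has no reader counterpart
  R3 fires at notes
  => forward verdict for Event: BREAKING, 1 violation(s)
remaining Event differences; none change what is asked:
  renamed field avatar to blob in record Event (alias avatar declared on the renamed field) -> inert for the asked Event verdict: nothing fires
  removed field weight from record Event -> inert for the asked Event verdict: nothing fires


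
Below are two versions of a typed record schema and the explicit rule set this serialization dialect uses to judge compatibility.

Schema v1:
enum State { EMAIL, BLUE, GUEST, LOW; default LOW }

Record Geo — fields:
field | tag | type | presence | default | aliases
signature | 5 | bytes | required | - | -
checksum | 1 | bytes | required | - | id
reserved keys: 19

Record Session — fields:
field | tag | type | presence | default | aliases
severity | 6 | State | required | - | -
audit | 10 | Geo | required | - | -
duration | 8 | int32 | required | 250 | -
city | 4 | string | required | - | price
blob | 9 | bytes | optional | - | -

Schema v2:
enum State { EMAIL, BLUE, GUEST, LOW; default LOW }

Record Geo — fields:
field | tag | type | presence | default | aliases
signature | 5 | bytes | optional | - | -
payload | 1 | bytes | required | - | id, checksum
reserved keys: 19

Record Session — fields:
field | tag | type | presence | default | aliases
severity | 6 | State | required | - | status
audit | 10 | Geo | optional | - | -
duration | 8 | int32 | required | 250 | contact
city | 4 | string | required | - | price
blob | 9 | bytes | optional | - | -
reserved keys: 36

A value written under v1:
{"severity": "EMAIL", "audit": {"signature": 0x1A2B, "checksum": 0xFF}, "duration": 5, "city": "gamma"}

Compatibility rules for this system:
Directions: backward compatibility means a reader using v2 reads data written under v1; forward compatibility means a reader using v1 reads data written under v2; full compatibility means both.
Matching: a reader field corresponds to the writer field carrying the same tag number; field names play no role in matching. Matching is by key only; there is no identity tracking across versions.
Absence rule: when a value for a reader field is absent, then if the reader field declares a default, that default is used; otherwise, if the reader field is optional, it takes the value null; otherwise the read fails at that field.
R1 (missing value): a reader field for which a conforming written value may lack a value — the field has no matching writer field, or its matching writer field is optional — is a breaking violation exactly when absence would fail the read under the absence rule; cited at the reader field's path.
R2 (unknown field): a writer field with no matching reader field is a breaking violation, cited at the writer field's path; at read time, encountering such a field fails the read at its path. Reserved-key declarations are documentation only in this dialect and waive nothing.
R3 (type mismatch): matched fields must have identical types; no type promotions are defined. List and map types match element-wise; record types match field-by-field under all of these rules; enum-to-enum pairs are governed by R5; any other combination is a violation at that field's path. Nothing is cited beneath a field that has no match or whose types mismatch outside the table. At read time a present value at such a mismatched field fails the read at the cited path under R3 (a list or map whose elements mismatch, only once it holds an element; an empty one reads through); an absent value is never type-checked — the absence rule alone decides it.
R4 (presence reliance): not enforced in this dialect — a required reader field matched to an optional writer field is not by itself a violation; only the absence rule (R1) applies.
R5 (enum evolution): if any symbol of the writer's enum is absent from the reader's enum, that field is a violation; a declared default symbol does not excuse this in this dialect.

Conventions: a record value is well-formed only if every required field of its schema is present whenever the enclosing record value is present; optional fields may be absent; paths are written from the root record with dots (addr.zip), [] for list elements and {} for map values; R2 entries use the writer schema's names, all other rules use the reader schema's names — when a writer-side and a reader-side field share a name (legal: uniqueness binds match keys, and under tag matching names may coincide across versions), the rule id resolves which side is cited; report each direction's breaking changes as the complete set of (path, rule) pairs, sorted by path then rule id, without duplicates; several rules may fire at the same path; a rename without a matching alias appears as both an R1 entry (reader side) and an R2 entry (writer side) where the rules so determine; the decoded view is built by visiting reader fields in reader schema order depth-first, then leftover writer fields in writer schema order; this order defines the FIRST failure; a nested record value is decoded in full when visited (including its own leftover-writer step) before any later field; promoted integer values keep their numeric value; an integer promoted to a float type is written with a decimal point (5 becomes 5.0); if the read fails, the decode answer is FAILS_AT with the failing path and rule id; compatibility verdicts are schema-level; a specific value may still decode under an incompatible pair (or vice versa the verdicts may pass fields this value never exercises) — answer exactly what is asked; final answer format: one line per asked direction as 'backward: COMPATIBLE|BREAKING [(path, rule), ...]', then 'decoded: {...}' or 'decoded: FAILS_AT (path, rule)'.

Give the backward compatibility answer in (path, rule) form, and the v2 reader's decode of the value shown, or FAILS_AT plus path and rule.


backward: COMPATIBLE []; decoded: {"severity": "EMAIL", "audit": {"signature": 0x1A2B, "payload": 0xFF}, "duration": 5, "city": "gamma", "blob": null}

in Session below, arrows point writer -> reader
backward analysis of Session with v2 as reader and v1 as writer:
  writer required, State -> State: reader severity maps from writer severity
  writer required, Geo -> Geo: reader audit maps from writer audit
  writer required, int32 -> int32: reader duration maps from writer duration
  writer required, string -> string: reader city maps from writer city
  writer optional, bytes -> bytes: reader blob maps from writer blob
  writer required, bytes -> bytes: reader audit.signature maps from writer audit.signature
  writer required, bytes -> bytes: reader audit.payload maps from writer audit.checksum
  nothing fires on Session: backward is COMPATIBLE
decode walk for Session under reader schema v2:
  severity := "EMAIL"
  audit.signature := 0x1A2B
  audit.payload := 0xFF (from writer checksum)
  duration := 5
  city := "gamma"
  blob := null (missing; optional => null)
  => decoded: {"severity": "EMAIL", "audit": {"signature": 0x1A2B, "payload": 0xFF}, "duration": 5, "city": "gamma", "blob": null}
remaining Session differences; none change what is asked:
  field signature in record Geo: required changed to optional -> fires only in the forward direction of Session, which is not asked here
  field audit in record Session: required changed to optional -> fires only in the forward direction of Session, which is not asked here


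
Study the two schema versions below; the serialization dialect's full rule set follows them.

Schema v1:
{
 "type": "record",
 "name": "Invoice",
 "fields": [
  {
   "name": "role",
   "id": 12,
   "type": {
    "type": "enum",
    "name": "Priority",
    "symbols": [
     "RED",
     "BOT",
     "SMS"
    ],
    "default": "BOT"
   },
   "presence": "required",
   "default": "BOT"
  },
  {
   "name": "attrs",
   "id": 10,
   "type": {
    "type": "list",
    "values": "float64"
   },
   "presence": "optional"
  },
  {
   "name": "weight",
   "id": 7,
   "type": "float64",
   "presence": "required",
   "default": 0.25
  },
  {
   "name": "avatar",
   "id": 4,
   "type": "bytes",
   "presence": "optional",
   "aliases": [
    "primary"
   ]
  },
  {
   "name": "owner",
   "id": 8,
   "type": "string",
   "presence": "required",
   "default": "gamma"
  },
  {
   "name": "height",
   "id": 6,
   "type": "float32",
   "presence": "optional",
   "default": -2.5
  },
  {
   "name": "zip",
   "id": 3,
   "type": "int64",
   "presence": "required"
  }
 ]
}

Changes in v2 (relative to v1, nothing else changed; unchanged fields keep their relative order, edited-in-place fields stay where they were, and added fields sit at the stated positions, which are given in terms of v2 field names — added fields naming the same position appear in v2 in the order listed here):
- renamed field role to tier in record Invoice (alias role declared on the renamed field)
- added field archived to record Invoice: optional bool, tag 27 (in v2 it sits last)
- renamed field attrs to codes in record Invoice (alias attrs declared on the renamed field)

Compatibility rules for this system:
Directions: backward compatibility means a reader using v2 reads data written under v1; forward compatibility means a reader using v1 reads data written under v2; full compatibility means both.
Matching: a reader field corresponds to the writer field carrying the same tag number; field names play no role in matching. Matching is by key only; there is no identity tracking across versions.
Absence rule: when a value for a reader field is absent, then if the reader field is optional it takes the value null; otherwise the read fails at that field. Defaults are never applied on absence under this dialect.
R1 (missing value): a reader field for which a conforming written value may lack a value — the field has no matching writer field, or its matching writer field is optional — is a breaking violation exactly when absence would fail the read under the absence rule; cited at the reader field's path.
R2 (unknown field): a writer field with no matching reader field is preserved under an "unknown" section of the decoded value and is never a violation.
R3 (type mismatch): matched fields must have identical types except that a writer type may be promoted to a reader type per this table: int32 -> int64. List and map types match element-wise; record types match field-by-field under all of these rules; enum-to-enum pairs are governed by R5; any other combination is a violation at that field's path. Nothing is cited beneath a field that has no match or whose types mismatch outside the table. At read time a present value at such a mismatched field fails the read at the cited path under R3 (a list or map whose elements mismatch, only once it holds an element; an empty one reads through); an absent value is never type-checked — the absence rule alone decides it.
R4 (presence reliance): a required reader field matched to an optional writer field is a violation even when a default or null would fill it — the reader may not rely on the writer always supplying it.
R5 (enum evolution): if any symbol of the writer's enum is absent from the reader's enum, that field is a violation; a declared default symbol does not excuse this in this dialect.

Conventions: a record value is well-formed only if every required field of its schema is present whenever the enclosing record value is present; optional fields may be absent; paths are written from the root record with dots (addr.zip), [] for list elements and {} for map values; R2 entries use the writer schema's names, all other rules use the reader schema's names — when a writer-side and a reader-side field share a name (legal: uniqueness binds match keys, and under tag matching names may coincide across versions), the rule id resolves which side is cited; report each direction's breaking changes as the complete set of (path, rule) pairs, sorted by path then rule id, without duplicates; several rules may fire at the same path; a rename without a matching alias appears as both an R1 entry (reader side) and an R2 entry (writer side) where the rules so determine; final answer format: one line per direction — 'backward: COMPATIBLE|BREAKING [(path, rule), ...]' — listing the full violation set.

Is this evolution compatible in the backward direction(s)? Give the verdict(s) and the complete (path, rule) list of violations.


each type pair in Invoice: writer, then reader
backward analysis of Invoice with v2 as reader and v1 as writer:
  tier: Priority -> Priority, writer required; from role
  codes: list<float64> -> list<float64>, writer optional; from attrs
  weight: float64 -> float64, writer required; from weight
  avatar: bytes -> bytes, writer optional; from avatar
  owner: string -> string, writer required; from owner
  height: float32 -> float32, writer optional; from height
  zip: int64 -> int64, writer required; from zip
  archived has no writer counterpart
  nothing fires on Invoice: backward is COMPATIBLE
remaining Invoice differences; none change what is asked:
  renamed field role to tier in record Invoice (alias role declared on the renamed field) -> inert for the asked Invoice verdict: nothing fires
  added field archived to record Invoice: optional bool, tag 27 (in v2 it sits last) -> inert for the asked Invoice verdict: nothing fires
  renamed field attrs to codes in record Invoice (alias attrs declared on the renamed field) -> inert for the asked Invoice verdict: nothing fires

backward: COMPATIBLE []


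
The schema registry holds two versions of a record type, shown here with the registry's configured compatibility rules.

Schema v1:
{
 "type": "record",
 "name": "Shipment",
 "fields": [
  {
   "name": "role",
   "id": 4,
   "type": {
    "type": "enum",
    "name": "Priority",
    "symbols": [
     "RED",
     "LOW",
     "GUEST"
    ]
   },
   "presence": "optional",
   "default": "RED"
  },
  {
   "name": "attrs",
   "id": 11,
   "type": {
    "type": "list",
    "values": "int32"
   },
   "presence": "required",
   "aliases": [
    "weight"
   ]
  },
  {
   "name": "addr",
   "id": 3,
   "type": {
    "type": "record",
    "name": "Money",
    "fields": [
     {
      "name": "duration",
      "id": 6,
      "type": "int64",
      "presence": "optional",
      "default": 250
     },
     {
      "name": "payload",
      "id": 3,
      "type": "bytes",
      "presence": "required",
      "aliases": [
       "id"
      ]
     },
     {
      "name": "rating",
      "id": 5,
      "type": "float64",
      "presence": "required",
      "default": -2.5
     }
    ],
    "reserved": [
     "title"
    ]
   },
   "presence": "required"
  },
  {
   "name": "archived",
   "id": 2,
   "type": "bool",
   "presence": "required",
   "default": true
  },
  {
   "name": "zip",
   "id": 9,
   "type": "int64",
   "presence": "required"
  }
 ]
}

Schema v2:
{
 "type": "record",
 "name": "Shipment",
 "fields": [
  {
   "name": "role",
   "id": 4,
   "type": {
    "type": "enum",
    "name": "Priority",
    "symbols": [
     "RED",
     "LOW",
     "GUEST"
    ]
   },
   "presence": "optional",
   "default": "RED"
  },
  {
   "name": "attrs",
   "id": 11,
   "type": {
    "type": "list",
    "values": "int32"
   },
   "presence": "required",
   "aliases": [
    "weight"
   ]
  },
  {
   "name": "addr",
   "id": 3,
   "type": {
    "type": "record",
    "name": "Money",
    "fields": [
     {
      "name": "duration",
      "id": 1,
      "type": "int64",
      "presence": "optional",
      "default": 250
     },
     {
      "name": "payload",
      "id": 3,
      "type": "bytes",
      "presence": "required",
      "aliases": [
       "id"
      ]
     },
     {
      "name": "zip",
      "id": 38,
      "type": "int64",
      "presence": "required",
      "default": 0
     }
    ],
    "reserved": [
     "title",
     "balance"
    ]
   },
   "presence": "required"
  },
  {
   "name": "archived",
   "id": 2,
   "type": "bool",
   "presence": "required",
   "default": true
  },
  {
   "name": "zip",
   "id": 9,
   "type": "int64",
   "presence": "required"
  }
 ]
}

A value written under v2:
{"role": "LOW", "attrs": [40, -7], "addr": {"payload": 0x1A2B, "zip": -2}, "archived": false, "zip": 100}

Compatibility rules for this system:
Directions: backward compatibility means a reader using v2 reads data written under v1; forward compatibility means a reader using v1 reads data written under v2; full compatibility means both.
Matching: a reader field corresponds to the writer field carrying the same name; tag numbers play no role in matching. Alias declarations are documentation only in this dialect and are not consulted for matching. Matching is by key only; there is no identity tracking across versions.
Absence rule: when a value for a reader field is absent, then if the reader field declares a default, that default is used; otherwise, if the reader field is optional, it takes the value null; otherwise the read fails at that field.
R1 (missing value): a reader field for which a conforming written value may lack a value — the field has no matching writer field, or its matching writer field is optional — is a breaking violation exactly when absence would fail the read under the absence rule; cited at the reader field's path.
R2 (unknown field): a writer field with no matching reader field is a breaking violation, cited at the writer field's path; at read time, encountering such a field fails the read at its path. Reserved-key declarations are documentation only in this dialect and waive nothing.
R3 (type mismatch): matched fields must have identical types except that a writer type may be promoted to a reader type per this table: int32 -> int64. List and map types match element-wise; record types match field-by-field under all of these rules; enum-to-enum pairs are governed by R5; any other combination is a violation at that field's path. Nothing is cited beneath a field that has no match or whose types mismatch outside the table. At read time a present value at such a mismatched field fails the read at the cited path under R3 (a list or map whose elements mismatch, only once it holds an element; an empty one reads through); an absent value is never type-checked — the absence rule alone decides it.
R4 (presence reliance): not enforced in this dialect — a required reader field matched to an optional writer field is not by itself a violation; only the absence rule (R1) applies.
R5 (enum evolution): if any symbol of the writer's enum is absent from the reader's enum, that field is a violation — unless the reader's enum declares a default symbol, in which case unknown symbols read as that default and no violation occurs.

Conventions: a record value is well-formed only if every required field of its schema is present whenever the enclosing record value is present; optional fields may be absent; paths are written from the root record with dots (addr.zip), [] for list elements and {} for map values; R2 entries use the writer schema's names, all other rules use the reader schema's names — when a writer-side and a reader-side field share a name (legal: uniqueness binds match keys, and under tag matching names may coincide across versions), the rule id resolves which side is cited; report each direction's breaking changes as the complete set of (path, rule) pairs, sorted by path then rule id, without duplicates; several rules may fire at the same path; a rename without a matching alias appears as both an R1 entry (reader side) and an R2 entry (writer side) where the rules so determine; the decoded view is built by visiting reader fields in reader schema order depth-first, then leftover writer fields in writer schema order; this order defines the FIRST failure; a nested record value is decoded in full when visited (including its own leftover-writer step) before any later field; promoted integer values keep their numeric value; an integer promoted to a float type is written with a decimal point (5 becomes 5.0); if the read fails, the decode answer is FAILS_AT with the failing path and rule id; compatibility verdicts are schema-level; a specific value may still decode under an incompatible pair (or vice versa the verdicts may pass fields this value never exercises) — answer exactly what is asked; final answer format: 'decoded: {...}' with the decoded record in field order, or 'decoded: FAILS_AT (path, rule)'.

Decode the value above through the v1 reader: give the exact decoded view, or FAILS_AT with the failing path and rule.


the writer's type comes first in each Shipment pair
migrating the Shipment value to v1:
  role := "LOW"
  attrs := [40, -7]
  addr.duration := 250 (no value, default fills)
  addr.payload := 0x1A2B
  addr.rating := -2.5 (no value, default fills)
  read fails at addr.zip under R2 (unknown field)
  => FAILS_AT (addr.zip, R2)
the rest of the Shipment diff is inert for this question:
  removed field rating from record Money -> matters for Shipment compatibility verdicts, not for this value's decode
  field duration in record Money: tag 6 changed to 1 -> fires no rule on Shipment under this dialect and leaves the result unchanged

decoded: FAILS_AT (addr.zip, R2)


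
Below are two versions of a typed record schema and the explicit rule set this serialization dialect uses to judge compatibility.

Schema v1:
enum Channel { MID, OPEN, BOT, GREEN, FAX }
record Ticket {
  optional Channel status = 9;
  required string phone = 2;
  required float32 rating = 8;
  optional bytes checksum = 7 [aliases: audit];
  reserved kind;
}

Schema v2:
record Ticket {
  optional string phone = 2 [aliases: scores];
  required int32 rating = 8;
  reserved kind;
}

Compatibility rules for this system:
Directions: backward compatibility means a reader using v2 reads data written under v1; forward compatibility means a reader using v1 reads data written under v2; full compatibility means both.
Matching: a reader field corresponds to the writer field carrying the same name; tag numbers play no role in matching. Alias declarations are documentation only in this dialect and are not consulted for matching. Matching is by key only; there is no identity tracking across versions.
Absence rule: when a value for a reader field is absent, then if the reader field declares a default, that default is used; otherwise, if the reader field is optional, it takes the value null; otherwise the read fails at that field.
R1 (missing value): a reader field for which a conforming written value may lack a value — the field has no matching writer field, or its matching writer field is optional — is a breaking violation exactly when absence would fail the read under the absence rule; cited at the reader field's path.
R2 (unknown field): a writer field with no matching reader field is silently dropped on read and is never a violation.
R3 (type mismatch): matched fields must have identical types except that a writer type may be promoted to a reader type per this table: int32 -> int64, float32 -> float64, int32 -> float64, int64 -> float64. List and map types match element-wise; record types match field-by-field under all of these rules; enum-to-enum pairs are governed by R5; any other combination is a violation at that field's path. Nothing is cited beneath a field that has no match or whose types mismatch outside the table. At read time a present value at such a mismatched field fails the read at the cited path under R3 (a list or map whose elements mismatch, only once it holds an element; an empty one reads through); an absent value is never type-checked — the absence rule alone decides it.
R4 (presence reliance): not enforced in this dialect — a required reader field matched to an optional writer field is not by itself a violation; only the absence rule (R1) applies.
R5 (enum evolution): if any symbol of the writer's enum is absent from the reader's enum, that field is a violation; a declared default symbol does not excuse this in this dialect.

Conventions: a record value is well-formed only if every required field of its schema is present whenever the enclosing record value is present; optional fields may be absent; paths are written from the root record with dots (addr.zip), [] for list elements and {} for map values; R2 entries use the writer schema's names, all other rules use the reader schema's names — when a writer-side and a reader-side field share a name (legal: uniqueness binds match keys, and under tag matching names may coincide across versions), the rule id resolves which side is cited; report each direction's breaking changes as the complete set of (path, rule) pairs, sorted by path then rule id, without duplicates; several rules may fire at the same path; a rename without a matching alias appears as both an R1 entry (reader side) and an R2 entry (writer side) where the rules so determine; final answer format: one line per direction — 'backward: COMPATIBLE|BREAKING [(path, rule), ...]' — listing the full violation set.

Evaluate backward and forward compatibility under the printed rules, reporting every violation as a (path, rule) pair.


backward: BREAKING [(rating, R3)]; forward: BREAKING [(phone, R1), (rating, R3)]

the writer's type comes first in each Ticket pair
backward pass over Ticket, reader schema v2, writer schema v1:
  phone: paired with writer phone (string -> string; writer required)
  rating: paired with writer rating (float32 -> int32; writer required)
  writer field status has no reader counterpart
  writer field checksum has no reader counterpart
  violation R3 at rating
  backward on Ticket therefore BREAKING (1)
forward pass over Ticket, reader schema v1, writer schema v2:
  no writer field matches reader status
  phone: paired with writer phone (string -> string; writer optional)
  rating: paired with writer rating (int32 -> float32; writer required)
  no writer field matches reader checksum
  violation R1 at phone
  violation R3 at rating
  forward on Ticket therefore BREAKING (2)


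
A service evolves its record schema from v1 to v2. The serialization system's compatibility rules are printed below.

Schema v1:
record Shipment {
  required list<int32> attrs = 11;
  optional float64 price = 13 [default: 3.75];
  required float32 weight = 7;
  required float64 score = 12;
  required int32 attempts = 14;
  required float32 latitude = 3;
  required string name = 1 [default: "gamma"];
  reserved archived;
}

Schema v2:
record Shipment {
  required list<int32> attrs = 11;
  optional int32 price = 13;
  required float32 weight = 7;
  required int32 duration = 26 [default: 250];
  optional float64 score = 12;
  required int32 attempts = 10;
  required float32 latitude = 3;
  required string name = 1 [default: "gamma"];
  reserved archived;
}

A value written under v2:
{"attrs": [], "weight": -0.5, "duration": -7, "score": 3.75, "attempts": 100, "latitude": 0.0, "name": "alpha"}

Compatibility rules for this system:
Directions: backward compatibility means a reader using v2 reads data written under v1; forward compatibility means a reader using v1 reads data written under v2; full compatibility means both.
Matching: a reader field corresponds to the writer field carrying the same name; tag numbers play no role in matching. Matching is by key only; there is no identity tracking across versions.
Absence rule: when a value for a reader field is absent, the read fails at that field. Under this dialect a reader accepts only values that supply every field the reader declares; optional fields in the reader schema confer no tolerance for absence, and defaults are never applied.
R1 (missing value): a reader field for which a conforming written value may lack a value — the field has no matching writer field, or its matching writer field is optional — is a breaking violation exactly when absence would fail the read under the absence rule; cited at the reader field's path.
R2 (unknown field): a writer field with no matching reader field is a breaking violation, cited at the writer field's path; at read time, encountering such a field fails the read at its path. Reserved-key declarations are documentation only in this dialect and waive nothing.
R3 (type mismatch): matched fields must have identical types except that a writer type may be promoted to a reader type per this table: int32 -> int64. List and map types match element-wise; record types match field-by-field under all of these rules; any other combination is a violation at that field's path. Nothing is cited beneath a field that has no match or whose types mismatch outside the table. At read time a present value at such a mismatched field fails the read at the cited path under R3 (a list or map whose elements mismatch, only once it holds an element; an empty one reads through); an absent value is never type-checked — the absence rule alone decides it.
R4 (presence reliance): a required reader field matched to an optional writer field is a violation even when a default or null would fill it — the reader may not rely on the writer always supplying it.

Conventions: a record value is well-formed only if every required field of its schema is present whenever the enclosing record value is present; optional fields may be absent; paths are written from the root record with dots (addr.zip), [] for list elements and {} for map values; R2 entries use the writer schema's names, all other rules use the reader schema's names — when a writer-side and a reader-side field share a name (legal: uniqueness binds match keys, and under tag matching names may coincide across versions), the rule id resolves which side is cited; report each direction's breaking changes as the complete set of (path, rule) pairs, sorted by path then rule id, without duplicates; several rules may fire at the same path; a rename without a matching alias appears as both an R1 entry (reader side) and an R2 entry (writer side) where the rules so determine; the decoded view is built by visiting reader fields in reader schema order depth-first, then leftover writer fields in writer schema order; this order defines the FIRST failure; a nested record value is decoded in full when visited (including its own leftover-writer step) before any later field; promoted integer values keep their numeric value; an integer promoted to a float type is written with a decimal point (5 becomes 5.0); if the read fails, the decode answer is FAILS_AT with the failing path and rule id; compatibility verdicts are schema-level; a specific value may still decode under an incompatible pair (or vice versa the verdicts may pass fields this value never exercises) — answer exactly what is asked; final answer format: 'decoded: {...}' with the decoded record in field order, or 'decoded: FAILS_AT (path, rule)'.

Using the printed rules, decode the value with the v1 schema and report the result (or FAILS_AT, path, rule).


arrows below run writer -> reader for Shipment
decode walk for Shipment under reader schema v1:
  attrs := []
  read fails at price under R1 (no fill)
  => FAILS_AT (price, R1)
ruling out the remaining Shipment differences:
  added field duration to record Shipment: required int32, tag 26, default 250 (in v2 it sits immediately before score) -> changes Shipment's schema-level verdicts only — the decode of this value is the same
  field score in record Shipment: required changed to optional -> changes Shipment's schema-level verdicts only — the decode of this value is the same
  field attempts in record Shipment: tag 14 changed to 10 -> triggers nothing under the printed rules; the Shipment answer is the same either way

decoded: FAILS_AT (price, R1)


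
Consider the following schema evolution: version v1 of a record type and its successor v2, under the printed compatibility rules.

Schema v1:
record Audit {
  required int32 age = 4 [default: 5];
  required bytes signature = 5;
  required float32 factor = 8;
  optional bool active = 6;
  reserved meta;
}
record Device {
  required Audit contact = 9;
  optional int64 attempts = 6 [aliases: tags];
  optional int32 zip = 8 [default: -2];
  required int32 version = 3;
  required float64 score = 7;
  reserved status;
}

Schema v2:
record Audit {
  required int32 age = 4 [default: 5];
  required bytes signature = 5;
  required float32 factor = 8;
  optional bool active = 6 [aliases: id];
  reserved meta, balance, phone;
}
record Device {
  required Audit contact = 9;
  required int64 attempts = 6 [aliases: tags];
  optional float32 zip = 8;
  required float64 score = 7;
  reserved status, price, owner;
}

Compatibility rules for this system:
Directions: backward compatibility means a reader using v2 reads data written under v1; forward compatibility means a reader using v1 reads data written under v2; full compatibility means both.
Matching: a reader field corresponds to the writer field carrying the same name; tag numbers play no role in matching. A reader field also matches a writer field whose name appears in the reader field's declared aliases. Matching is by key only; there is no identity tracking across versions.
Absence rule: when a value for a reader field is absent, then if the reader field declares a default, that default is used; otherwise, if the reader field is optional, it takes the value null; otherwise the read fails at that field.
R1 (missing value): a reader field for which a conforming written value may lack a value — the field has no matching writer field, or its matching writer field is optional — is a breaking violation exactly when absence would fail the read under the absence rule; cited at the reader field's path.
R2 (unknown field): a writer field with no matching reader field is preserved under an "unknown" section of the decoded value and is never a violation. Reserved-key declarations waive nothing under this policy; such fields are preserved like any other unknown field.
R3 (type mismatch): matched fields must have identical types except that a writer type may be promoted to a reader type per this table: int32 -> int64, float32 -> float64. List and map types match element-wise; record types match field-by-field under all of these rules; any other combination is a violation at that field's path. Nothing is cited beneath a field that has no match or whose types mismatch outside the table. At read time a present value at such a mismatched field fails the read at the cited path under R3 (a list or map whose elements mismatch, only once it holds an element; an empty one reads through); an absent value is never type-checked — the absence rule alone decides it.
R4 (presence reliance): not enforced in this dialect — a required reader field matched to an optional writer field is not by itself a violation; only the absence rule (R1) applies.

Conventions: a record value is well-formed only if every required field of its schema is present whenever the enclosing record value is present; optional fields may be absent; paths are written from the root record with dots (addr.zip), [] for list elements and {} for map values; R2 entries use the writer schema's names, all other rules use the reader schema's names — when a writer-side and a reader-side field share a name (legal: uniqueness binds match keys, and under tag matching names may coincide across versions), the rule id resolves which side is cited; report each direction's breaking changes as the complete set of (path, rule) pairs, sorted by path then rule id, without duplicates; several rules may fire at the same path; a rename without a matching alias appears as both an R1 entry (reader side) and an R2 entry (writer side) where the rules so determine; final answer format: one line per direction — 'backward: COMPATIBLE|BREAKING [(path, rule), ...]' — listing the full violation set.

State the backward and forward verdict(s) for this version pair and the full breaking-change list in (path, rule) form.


each type pair in Device: writer, then reader
backward analysis of Device with v2 as reader and v1 as writer:
  contact <- contact (Audit -> Audit, writer required)
  attempts <- attempts (int64 -> int64, writer optional)
  zip <- zip (int32 -> float32, writer optional)
  score <- score (float64 -> float64, writer required)
  leftover writer field: version
  contact.age <- contact.age (int32 -> int32, writer required)
  contact.signature <- contact.signature (bytes -> bytes, writer required)
  contact.factor <- contact.factor (float32 -> float32, writer required)
  contact.active <- contact.active (bool -> bool, writer optional)
  violation R1 at attempts
  violation R3 at zip
  => backward: BREAKING (2)
forward analysis of Device with v1 as reader and v2 as writer:
  contact <- contact (Audit -> Audit, writer required)
  attempts <- attempts (int64 -> int64, writer required)
  zip <- zip (float32 -> int32, writer optional)
  no writer field matches reader version
  score <- score (float64 -> float64, writer required)
  contact.age <- contact.age (int32 -> int32, writer required)
  contact.signature <- contact.signature (bytes -> bytes, writer required)
  contact.factor <- contact.factor (float32 -> float32, writer required)
  contact.active <- contact.active (bool -> bool, writer optional)
  violation R1 at version
  violation R3 at zip
  => forward: BREAKING (2)

backward: BREAKING [(attempts, R1), (zip, R3)]; forward: BREAKING [(version, R1), (zip, R3)]
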